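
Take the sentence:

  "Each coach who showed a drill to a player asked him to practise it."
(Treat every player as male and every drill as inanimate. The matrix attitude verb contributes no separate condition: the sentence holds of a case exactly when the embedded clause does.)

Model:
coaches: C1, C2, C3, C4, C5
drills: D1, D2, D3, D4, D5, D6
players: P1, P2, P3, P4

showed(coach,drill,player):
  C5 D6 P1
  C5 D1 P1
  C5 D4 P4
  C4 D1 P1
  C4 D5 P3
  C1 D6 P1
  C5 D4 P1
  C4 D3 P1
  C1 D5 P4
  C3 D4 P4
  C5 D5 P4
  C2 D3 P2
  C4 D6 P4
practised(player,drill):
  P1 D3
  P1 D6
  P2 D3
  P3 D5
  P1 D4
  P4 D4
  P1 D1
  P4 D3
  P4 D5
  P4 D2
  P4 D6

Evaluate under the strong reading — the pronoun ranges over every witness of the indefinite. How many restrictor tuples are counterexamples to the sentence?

0

"him" takes "a player" as antecedent and "it" takes "a drill"; both are donkey pronouns co-varying with the restrictor.
Strong reading: for every (c,d,p) with showed(c,d,p), practised(p,d).
Restrictor triples: (C1,D5,P4)→practised(P4,D5) ✓  (C1,D6,P1)→practised(P1,D6) ✓  (C2,D3,P2)→practised(P2,D3) ✓  (C3,D4,P4)→practised(P4,D4) ✓  (C4,D1,P1)→practised(P1,D1) ✓  (C4,D3,P1)→practised(P1,D3) ✓  (C4,D5,P3)→practised(P3,D5) ✓  (C4,D6,P4)→practised(P4,D6) ✓  (C5,D1,P1)→practised(P1,D1) ✓  (C5,D4,P1)→practised(P1,D4) ✓  (C5,D4,P4)→practised(P4,D4) ✓  (C5,D5,P4)→practised(P4,D5) ✓  (C5,D6,P1)→practised(P1,D6) ✓
Counterexamples (restrictor triples failing the scope): 0.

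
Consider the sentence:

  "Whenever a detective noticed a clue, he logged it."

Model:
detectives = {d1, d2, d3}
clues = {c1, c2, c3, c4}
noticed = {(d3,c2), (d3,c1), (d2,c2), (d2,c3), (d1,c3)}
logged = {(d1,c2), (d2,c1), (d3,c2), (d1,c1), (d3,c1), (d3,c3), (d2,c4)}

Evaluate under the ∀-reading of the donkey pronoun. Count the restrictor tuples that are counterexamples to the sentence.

"it" takes "a clue" as antecedent — a donkey pronoun bound across the clause boundary.
Strong reading: for every (d,c) with noticed(d,c), logged(d,c).
Restrictor pairs: (d1,c3) ✗  (d2,c2) ✗  (d2,c3) ✗  (d3,c1) ✓  (d3,c2) ✓
Counterexamples (restrictor pairs failing the scope): 3.

3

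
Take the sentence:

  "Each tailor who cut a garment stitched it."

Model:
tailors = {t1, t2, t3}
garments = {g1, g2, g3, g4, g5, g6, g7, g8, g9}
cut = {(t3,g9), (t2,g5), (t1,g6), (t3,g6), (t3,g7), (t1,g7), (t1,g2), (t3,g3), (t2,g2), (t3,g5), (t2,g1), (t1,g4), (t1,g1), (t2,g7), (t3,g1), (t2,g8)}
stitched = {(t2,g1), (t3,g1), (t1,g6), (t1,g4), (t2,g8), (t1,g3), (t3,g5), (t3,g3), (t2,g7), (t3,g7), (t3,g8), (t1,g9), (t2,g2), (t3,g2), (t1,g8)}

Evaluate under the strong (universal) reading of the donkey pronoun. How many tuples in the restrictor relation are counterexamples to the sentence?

6

"it" takes "a garment" as antecedent — a donkey pronoun bound across the clause boundary.
Strong reading: for every (t,g) with cut(t,g), stitched(t,g).
Restrictor pairs: (t1,g1) ✗  (t1,g2) ✗  (t1,g4) ✓  (t1,g6) ✓  (t1,g7) ✗  (t2,g1) ✓  (t2,g2) ✓  (t2,g5) ✗  (t2,g7) ✓  (t2,g8) ✓  (t3,g1) ✓  (t3,g3) ✓  (t3,g5) ✓  (t3,g6) ✗  (t3,g7) ✓  (t3,g9) ✗
Counterexamples (restrictor pairs failing the scope): 6.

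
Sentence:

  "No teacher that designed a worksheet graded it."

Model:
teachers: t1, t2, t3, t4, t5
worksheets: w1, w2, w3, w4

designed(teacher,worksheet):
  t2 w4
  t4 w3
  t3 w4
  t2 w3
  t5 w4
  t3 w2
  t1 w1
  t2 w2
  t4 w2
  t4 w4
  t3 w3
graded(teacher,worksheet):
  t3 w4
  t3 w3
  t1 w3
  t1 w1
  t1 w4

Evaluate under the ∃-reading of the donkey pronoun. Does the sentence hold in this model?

False

"it" takes "a worksheet" as antecedent — a donkey pronoun bound across the clause boundary.
Truth condition: for no (t,w) with designed(t,w) does graded(t,w) hold.
Restrictor pairs — does the scope hold? (t1,w1):holds  (t2,w2):fails  (t2,w3):fails  (t2,w4):fails  (t3,w2):fails  (t3,w3):holds  (t3,w4):holds  (t4,w2):fails  (t4,w3):fails  (t4,w4):fails  (t5,w4):fails
Scope holds for 3 pair(s), so the sentence is false.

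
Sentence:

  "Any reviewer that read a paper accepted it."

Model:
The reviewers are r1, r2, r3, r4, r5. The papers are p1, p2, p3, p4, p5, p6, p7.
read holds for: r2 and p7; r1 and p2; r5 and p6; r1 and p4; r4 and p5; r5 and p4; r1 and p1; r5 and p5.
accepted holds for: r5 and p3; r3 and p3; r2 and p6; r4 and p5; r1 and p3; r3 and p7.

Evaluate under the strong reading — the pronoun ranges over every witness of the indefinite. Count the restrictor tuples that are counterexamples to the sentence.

7

"it" takes "a paper" as antecedent — a donkey pronoun bound across the clause boundary.
Strong reading: for every (r,p) with read(r,p), accepted(r,p).
Restrictor pairs: (r1,p1) ✗  (r1,p2) ✗  (r1,p4) ✗  (r2,p7) ✗  (r4,p5) ✓  (r5,p4) ✗  (r5,p5) ✗  (r5,p6) ✗
Counterexamples (restrictor pairs failing the scope): 7.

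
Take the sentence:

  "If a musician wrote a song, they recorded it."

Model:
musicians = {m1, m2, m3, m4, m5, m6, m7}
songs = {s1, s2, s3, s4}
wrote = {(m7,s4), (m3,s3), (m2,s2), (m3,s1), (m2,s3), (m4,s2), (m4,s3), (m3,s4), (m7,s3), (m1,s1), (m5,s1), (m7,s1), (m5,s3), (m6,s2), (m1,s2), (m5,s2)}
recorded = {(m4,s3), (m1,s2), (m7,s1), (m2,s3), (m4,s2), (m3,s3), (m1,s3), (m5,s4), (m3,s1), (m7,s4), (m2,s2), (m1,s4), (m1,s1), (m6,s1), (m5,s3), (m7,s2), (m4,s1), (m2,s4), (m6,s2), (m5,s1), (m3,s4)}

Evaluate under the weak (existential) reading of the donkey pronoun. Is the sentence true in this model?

True

"it" takes "a song" as antecedent — a donkey pronoun bound across the clause boundary.
Weak reading: every musician m with some wrote-song has at least one wrote-song s such that recorded(m,s).
Per musician: m1:✓  m2:✓  m3:✓  m4:✓  m5:✓  m6:✓  m7:✓
Every musician in the restrictor has a witness.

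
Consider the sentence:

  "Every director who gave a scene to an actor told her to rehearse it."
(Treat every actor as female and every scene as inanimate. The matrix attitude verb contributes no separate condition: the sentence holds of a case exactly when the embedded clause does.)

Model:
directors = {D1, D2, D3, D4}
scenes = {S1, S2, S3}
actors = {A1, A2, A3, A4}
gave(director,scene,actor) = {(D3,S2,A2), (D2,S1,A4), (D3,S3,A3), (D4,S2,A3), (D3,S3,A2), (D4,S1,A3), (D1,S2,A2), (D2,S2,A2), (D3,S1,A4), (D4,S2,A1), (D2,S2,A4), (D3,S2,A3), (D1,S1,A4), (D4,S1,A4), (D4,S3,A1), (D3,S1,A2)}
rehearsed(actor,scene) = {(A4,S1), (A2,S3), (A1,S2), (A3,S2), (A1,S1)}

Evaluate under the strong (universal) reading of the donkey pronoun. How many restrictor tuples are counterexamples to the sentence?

"her" takes "an actor" as antecedent and "it" takes "a scene"; both are donkey pronouns co-varying with the restrictor.
Strong reading: for every (d,s,a) with gave(d,s,a), rehearsed(a,s).
Restrictor triples: (D1,S1,A4)→rehearsed(A4,S1) ✓  (D1,S2,A2)→rehearsed(A2,S2) ✗  (D2,S1,A4)→rehearsed(A4,S1) ✓  (D2,S2,A2)→rehearsed(A2,S2) ✗  (D2,S2,A4)→rehearsed(A4,S2) ✗  (D3,S1,A2)→rehearsed(A2,S1) ✗  (D3,S1,A4)→rehearsed(A4,S1) ✓  (D3,S2,A2)→rehearsed(A2,S2) ✗  (D3,S2,A3)→rehearsed(A3,S2) ✓  (D3,S3,A2)→rehearsed(A2,S3) ✓  (D3,S3,A3)→rehearsed(A3,S3) ✗  (D4,S1,A3)→rehearsed(A3,S1) ✗  (D4,S1,A4)→rehearsed(A4,S1) ✓  (D4,S2,A1)→rehearsed(A1,S2) ✓  (D4,S2,A3)→rehearsed(A3,S2) ✓  (D4,S3,A1)→rehearsed(A1,S3) ✗
Counterexamples (restrictor triples failing the scope): 8.

8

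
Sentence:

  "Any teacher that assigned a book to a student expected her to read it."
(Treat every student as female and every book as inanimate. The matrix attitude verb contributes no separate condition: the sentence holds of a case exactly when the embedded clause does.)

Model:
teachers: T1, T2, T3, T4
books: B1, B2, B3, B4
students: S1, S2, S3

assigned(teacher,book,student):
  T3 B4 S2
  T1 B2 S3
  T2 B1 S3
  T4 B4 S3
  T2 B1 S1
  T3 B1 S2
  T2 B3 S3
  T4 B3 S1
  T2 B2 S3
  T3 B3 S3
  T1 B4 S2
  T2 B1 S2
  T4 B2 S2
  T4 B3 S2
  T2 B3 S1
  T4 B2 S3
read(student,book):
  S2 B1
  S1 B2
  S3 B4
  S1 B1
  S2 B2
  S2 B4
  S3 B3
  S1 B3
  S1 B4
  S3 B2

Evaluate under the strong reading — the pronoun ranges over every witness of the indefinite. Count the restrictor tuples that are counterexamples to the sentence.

"her" takes "a student" as antecedent and "it" takes "a book"; both are donkey pronouns co-varying with the restrictor.
Strong reading: for every (t,b,s) with assigned(t,b,s), read(s,b).
Restrictor triples: (T1,B2,S3)→read(S3,B2) ✓  (T1,B4,S2)→read(S2,B4) ✓  (T2,B1,S1)→read(S1,B1) ✓  (T2,B1,S2)→read(S2,B1) ✓  (T2,B1,S3)→read(S3,B1) ✗  (T2,B2,S3)→read(S3,B2) ✓  (T2,B3,S1)→read(S1,B3) ✓  (T2,B3,S3)→read(S3,B3) ✓  (T3,B1,S2)→read(S2,B1) ✓  (T3,B3,S3)→read(S3,B3) ✓  (T3,B4,S2)→read(S2,B4) ✓  (T4,B2,S2)→read(S2,B2) ✓  (T4,B2,S3)→read(S3,B2) ✓  (T4,B3,S1)→read(S1,B3) ✓  (T4,B3,S2)→read(S2,B3) ✗  (T4,B4,S3)→read(S3,B4) ✓
Counterexamples (restrictor triples failing the scope): 2.

2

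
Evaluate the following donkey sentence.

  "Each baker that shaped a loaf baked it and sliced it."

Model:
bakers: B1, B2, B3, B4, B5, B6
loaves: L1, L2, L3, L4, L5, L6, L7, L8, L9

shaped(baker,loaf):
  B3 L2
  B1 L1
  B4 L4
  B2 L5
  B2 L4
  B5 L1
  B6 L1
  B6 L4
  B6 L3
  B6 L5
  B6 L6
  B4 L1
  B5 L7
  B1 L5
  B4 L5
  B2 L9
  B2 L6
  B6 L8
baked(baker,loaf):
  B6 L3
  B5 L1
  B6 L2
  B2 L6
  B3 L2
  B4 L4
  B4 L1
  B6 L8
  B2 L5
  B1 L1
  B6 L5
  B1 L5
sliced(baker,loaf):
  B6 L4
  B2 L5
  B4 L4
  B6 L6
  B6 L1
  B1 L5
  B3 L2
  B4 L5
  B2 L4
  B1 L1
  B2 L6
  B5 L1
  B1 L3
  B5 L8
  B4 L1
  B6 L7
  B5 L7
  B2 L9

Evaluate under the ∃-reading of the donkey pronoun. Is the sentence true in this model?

"it" takes "a loaf" as antecedent — a donkey pronoun bound across the clause boundary.
Weak reading: every baker b with some shaped-loaf has at least one shaped-loaf l such that baked(b,l) ∧ sliced(b,l).
Per baker: B1:✓  B2:✓  B3:✓  B4:✓  B5:✓  B6:✗
B6 has no witness among its shaped-loaves.

False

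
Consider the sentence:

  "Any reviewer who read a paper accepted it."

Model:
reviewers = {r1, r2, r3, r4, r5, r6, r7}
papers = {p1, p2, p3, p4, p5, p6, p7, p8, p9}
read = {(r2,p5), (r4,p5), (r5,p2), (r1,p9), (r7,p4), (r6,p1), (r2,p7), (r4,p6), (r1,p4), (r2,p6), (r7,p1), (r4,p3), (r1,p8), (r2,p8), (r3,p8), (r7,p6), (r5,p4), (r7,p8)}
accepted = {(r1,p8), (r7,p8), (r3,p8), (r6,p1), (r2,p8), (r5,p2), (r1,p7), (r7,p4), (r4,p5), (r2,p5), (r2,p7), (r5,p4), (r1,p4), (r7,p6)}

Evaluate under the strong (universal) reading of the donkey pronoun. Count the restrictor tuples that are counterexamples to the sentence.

"it" takes "a paper" as antecedent — a donkey pronoun bound across the clause boundary.
Strong reading: for every (r,p) with read(r,p), accepted(r,p).
Restrictor pairs: (r1,p4) ✓  (r1,p8) ✓  (r1,p9) ✗  (r2,p5) ✓  (r2,p6) ✗  (r2,p7) ✓  (r2,p8) ✓  (r3,p8) ✓  (r4,p3) ✗  (r4,p5) ✓  (r4,p6) ✗  (r5,p2) ✓  (r5,p4) ✓  (r6,p1) ✓  (r7,p1) ✗  (r7,p4) ✓  (r7,p6) ✓  (r7,p8) ✓
Counterexamples (restrictor pairs failing the scope): 5.

5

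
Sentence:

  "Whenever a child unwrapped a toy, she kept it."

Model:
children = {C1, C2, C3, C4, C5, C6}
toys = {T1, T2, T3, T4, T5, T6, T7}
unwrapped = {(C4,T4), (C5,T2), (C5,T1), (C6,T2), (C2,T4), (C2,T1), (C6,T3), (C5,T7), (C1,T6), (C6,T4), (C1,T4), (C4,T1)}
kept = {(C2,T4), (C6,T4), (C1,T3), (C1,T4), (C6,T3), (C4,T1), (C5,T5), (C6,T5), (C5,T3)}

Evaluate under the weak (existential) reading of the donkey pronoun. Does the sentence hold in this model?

False

"it" takes "a toy" as antecedent — a donkey pronoun bound across the clause boundary.
Weak reading: every child c with some unwrapped-toy has at least one unwrapped-toy t such that kept(c,t).
Per child: C1:✓  C2:✓  C4:✓  C5:✗  C6:✓
C5 has no witness among its unwrapped-toys.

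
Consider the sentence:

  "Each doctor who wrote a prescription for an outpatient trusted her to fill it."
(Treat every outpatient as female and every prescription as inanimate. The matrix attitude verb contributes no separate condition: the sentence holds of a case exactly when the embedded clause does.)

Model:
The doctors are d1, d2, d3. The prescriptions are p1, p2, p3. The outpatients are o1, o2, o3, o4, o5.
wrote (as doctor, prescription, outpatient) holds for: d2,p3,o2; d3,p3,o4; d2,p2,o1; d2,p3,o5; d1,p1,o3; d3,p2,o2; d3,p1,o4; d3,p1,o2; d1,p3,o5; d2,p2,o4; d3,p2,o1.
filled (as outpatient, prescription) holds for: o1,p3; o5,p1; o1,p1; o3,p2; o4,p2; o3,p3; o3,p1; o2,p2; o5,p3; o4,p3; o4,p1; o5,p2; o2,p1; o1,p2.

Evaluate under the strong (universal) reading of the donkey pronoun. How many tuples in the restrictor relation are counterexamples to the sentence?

1

"her" takes "an outpatient" as antecedent and "it" takes "a prescription"; both are donkey pronouns co-varying with the restrictor.
Strong reading: for every (d,p,o) with wrote(d,p,o), filled(o,p).
Restrictor triples: (d1,p1,o3)→filled(o3,p1) ✓  (d1,p3,o5)→filled(o5,p3) ✓  (d2,p2,o1)→filled(o1,p2) ✓  (d2,p2,o4)→filled(o4,p2) ✓  (d2,p3,o2)→filled(o2,p3) ✗  (d2,p3,o5)→filled(o5,p3) ✓  (d3,p1,o2)→filled(o2,p1) ✓  (d3,p1,o4)→filled(o4,p1) ✓  (d3,p2,o1)→filled(o1,p2) ✓  (d3,p2,o2)→filled(o2,p2) ✓  (d3,p3,o4)→filled(o4,p3) ✓
Counterexamples (restrictor triples failing the scope): 1.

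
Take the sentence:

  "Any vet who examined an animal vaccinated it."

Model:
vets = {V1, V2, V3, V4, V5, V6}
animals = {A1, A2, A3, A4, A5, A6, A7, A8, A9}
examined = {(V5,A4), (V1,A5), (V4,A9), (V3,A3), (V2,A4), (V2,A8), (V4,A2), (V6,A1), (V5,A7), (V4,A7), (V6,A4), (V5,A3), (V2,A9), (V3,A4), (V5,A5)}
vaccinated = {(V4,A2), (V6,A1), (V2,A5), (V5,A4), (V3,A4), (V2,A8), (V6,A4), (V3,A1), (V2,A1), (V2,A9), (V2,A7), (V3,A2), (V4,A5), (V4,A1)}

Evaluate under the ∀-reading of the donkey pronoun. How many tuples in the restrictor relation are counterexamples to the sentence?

8

"it" takes "an animal" as antecedent — a donkey pronoun bound across the clause boundary.
Strong reading: for every (v,a) with examined(v,a), vaccinated(v,a).
Restrictor pairs: (V1,A5) ✗  (V2,A4) ✗  (V2,A8) ✓  (V2,A9) ✓  (V3,A3) ✗  (V3,A4) ✓  (V4,A2) ✓  (V4,A7) ✗  (V4,A9) ✗  (V5,A3) ✗  (V5,A4) ✓  (V5,A5) ✗  (V5,A7) ✗  (V6,A1) ✓  (V6,A4) ✓
Counterexamples (restrictor pairs failing the scope): 8.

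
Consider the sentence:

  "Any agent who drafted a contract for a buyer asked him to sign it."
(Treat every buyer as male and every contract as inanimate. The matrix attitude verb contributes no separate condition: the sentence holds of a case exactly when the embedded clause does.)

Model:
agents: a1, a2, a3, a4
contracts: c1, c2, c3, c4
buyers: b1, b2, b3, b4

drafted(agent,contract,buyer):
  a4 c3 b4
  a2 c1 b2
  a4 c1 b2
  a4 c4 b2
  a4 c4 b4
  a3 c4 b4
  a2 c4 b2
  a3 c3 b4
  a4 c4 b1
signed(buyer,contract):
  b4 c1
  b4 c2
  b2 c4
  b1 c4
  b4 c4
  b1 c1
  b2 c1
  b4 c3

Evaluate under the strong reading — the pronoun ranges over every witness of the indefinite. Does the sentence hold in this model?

"him" takes "a buyer" as antecedent and "it" takes "a contract"; both are donkey pronouns co-varying with the restrictor.
Strong reading: for every (a,c,b) with drafted(a,c,b), signed(b,c).
Restrictor triples: (a2,c1,b2)→signed(b2,c1) ✓  (a2,c4,b2)→signed(b2,c4) ✓  (a3,c3,b4)→signed(b4,c3) ✓  (a3,c4,b4)→signed(b4,c4) ✓  (a4,c1,b2)→signed(b2,c1) ✓  (a4,c3,b4)→signed(b4,c3) ✓  (a4,c4,b1)→signed(b1,c4) ✓  (a4,c4,b2)→signed(b2,c4) ✓  (a4,c4,b4)→signed(b4,c4) ✓
Every restrictor triple satisfies the scope.

True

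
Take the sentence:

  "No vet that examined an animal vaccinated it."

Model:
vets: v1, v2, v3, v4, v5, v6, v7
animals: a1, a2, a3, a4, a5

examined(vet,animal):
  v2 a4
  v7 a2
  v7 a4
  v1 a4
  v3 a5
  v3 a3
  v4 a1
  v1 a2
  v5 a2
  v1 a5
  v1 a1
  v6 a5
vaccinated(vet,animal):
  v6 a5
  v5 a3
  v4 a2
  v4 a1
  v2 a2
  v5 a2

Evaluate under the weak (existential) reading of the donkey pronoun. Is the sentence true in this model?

False

"it" takes "an animal" as antecedent — a donkey pronoun bound across the clause boundary.
Truth condition: for no (v,a) with examined(v,a) does vaccinated(v,a) hold.
Restrictor pairs — does the scope hold? (v1,a1):fails  (v1,a2):fails  (v1,a4):fails  (v1,a5):fails  (v2,a4):fails  (v3,a3):fails  (v3,a5):fails  (v4,a1):holds  (v5,a2):holds  (v6,a5):holds  (v7,a2):fails  (v7,a4):fails
Scope holds for 3 pair(s), so the sentence is false.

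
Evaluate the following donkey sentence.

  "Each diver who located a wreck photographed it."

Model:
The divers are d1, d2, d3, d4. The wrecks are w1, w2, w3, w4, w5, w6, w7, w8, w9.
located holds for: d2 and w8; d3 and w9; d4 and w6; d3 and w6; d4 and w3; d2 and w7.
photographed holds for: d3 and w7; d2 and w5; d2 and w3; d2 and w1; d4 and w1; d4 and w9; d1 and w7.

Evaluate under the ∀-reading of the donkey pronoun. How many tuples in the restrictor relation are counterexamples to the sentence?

"it" takes "a wreck" as antecedent — a donkey pronoun bound across the clause boundary.
Strong reading: for every (d,w) with located(d,w), photographed(d,w).
Restrictor pairs: (d2,w7) ✗  (d2,w8) ✗  (d3,w6) ✗  (d3,w9) ✗  (d4,w3) ✗  (d4,w6) ✗
Counterexamples (restrictor pairs failing the scope): 6.

6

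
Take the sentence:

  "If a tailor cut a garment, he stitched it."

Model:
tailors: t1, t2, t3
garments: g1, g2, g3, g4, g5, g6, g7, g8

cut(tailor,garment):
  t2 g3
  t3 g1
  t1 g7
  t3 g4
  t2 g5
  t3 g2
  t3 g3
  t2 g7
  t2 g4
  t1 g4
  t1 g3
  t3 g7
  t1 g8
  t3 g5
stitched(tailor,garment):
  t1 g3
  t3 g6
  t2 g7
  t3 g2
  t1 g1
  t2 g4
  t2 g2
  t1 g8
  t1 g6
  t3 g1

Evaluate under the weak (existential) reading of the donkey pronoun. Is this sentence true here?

True

"it" takes "a garment" as antecedent — a donkey pronoun bound across the clause boundary.
Weak reading: every tailor t with some cut-garment has at least one cut-garment g such that stitched(t,g).
Per tailor: t1:✓  t2:✓  t3:✓
Every tailor in the restrictor has a witness.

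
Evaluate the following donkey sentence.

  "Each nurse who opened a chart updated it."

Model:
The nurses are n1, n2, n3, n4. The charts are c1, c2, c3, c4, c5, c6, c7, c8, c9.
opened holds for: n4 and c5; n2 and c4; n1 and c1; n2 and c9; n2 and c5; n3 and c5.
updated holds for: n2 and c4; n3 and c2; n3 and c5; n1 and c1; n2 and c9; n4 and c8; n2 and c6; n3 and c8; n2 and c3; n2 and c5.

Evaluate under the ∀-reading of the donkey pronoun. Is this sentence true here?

False

"it" takes "a chart" as antecedent — a donkey pronoun bound across the clause boundary.
Strong reading: for every (n,c) with opened(n,c), updated(n,c).
Restrictor pairs: (n1,c1) ✓  (n2,c4) ✓  (n2,c5) ✓  (n2,c9) ✓  (n3,c5) ✓  (n4,c5) ✗
Counterexample: (n4,c5) is in opened but fails the scope.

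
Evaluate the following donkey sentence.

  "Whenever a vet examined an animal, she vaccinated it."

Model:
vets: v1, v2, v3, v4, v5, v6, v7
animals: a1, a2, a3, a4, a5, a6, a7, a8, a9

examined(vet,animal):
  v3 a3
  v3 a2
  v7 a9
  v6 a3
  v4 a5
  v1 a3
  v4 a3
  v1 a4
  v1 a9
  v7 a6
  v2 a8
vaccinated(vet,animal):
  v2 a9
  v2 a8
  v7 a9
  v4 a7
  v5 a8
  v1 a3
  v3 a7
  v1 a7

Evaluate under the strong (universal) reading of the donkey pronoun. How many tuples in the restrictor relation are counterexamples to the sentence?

8

"it" takes "an animal" as antecedent — a donkey pronoun bound across the clause boundary.
Strong reading: for every (v,a) with examined(v,a), vaccinated(v,a).
Restrictor pairs: (v1,a3) ✓  (v1,a4) ✗  (v1,a9) ✗  (v2,a8) ✓  (v3,a2) ✗  (v3,a3) ✗  (v4,a3) ✗  (v4,a5) ✗  (v6,a3) ✗  (v7,a6) ✗  (v7,a9) ✓
Counterexamples (restrictor pairs failing the scope): 8.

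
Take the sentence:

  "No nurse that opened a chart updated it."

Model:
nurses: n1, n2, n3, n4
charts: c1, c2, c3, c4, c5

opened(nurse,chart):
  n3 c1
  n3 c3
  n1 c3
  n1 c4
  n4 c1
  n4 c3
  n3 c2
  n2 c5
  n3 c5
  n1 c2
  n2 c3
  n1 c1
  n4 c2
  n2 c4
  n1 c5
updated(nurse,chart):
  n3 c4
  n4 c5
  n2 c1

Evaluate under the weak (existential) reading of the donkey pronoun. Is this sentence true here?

True

"it" takes "a chart" as antecedent — a donkey pronoun bound across the clause boundary.
Truth condition: for no (n,c) with opened(n,c) does updated(n,c) hold.
Restrictor pairs — does the scope hold? (n1,c1):fails  (n1,c2):fails  (n1,c3):fails  (n1,c4):fails  (n1,c5):fails  (n2,c3):fails  (n2,c4):fails  (n2,c5):fails  (n3,c1):fails  (n3,c2):fails  (n3,c3):fails  (n3,c5):fails  (n4,c1):fails  (n4,c2):fails  (n4,c3):fails
Scope holds for no restrictor pair, so the sentence is true.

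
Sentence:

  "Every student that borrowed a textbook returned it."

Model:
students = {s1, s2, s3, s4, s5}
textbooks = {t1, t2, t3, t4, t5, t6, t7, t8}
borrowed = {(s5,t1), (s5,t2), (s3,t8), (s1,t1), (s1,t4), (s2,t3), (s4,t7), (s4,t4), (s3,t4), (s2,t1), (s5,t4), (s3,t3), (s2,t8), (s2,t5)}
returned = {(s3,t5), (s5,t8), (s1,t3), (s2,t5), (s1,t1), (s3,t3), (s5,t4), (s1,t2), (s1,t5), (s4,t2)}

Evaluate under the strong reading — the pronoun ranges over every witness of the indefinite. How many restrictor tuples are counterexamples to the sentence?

"it" takes "a textbook" as antecedent — a donkey pronoun bound across the clause boundary.
Strong reading: for every (s,t) with borrowed(s,t), returned(s,t).
Restrictor pairs: (s1,t1) ✓  (s1,t4) ✗  (s2,t1) ✗  (s2,t3) ✗  (s2,t5) ✓  (s2,t8) ✗  (s3,t3) ✓  (s3,t4) ✗  (s3,t8) ✗  (s4,t4) ✗  (s4,t7) ✗  (s5,t1) ✗  (s5,t2) ✗  (s5,t4) ✓
Counterexamples (restrictor pairs failing the scope): 10.

10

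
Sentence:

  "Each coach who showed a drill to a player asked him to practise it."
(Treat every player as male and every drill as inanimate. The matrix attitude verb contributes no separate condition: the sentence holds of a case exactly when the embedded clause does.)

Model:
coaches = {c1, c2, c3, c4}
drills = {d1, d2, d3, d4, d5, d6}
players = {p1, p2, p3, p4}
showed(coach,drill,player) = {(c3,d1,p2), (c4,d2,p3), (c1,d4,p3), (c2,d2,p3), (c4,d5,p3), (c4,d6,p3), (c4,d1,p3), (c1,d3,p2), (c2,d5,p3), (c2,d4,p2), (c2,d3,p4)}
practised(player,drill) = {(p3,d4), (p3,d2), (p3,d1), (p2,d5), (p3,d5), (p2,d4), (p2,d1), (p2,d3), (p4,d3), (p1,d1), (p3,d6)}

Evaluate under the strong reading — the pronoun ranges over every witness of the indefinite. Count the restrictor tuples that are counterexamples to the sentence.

"him" takes "a player" as antecedent and "it" takes "a drill"; both are donkey pronouns co-varying with the restrictor.
Strong reading: for every (c,d,p) with showed(c,d,p), practised(p,d).
Restrictor triples: (c1,d3,p2)→practised(p2,d3) ✓  (c1,d4,p3)→practised(p3,d4) ✓  (c2,d2,p3)→practised(p3,d2) ✓  (c2,d3,p4)→practised(p4,d3) ✓  (c2,d4,p2)→practised(p2,d4) ✓  (c2,d5,p3)→practised(p3,d5) ✓  (c3,d1,p2)→practised(p2,d1) ✓  (c4,d1,p3)→practised(p3,d1) ✓  (c4,d2,p3)→practised(p3,d2) ✓  (c4,d5,p3)→practised(p3,d5) ✓  (c4,d6,p3)→practised(p3,d6) ✓
Counterexamples (restrictor triples failing the scope): 0.

0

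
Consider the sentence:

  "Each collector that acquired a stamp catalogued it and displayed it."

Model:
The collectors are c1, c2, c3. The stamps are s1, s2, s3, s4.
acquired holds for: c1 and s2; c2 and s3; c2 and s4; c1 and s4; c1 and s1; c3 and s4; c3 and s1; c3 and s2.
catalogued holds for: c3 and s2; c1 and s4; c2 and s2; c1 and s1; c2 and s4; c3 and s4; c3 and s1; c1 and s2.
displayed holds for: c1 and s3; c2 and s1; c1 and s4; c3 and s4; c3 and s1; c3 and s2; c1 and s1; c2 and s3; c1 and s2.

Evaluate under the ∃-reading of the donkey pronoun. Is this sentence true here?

"it" takes "a stamp" as antecedent — a donkey pronoun bound across the clause boundary.
Weak reading: every collector c with some acquired-stamp has at least one acquired-stamp s such that catalogued(c,s) ∧ displayed(c,s).
Per collector: c1:✓  c2:✗  c3:✓
c2 has no witness among its acquired-stamps.

False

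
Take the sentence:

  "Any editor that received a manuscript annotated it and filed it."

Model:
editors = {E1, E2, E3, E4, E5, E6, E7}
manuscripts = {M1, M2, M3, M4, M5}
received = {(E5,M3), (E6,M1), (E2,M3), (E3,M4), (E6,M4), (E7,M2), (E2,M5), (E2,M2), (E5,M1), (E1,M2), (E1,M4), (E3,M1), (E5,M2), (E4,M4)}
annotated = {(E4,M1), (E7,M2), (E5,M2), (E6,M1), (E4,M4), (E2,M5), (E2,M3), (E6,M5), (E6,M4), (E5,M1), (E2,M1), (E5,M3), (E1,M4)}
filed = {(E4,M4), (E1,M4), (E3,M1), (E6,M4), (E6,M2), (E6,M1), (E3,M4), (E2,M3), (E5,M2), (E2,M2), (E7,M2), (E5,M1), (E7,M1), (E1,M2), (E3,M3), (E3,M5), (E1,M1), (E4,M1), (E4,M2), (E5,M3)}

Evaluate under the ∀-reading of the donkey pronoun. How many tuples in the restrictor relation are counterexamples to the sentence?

"it" takes "a manuscript" as antecedent — a donkey pronoun bound across the clause boundary.
Strong reading: for every (e,m) with received(e,m), annotated(e,m) ∧ filed(e,m).
Restrictor pairs: (E1,M2) ✗  (E1,M4) ✓  (E2,M2) ✗  (E2,M3) ✓  (E2,M5) ✗  (E3,M1) ✗  (E3,M4) ✗  (E4,M4) ✓  (E5,M1) ✓  (E5,M2) ✓  (E5,M3) ✓  (E6,M1) ✓  (E6,M4) ✓  (E7,M2) ✓
Counterexamples (restrictor pairs failing the scope): 5.

5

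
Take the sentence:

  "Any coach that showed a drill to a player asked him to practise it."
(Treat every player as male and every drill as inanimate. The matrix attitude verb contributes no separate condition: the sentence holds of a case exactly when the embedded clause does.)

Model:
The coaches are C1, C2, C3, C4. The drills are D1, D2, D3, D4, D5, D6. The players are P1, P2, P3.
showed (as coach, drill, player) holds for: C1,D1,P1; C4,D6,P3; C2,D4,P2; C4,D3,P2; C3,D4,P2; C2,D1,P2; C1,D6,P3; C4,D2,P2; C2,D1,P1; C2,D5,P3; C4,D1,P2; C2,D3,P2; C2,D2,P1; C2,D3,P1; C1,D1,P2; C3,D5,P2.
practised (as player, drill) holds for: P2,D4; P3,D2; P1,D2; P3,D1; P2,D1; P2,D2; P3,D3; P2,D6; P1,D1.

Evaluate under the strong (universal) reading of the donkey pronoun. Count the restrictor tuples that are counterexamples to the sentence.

7

"him" takes "a player" as antecedent and "it" takes "a drill"; both are donkey pronouns co-varying with the restrictor.
Strong reading: for every (c,d,p) with showed(c,d,p), practised(p,d).
Restrictor triples: (C1,D1,P1)→practised(P1,D1) ✓  (C1,D1,P2)→practised(P2,D1) ✓  (C1,D6,P3)→practised(P3,D6) ✗  (C2,D1,P1)→practised(P1,D1) ✓  (C2,D1,P2)→practised(P2,D1) ✓  (C2,D2,P1)→practised(P1,D2) ✓  (C2,D3,P1)→practised(P1,D3) ✗  (C2,D3,P2)→practised(P2,D3) ✗  (C2,D4,P2)→practised(P2,D4) ✓  (C2,D5,P3)→practised(P3,D5) ✗  (C3,D4,P2)→practised(P2,D4) ✓  (C3,D5,P2)→practised(P2,D5) ✗  (C4,D1,P2)→practised(P2,D1) ✓  (C4,D2,P2)→practised(P2,D2) ✓  (C4,D3,P2)→practised(P2,D3) ✗  (C4,D6,P3)→practised(P3,D6) ✗
Counterexamples (restrictor triples failing the scope): 7.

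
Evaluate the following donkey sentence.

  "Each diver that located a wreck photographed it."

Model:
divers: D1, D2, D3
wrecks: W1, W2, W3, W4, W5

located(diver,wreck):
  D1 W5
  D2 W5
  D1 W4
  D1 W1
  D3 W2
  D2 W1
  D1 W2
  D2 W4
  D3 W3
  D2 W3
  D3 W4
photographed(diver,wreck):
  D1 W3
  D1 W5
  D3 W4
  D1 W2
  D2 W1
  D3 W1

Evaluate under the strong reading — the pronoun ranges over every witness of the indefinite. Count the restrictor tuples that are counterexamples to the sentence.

"it" takes "a wreck" as antecedent — a donkey pronoun bound across the clause boundary.
Strong reading: for every (d,w) with located(d,w), photographed(d,w).
Restrictor pairs: (D1,W1) ✗  (D1,W2) ✓  (D1,W4) ✗  (D1,W5) ✓  (D2,W1) ✓  (D2,W3) ✗  (D2,W4) ✗  (D2,W5) ✗  (D3,W2) ✗  (D3,W3) ✗  (D3,W4) ✓
Counterexamples (restrictor pairs failing the scope): 7.

7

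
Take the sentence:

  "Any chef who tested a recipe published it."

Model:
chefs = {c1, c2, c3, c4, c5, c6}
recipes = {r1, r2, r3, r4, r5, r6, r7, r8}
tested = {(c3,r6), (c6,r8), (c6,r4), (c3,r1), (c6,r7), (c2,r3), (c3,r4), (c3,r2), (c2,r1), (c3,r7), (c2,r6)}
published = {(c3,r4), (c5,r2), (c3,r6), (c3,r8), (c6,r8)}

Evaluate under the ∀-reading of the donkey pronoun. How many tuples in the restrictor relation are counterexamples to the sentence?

8

"it" takes "a recipe" as antecedent — a donkey pronoun bound across the clause boundary.
Strong reading: for every (c,r) with tested(c,r), published(c,r).
Restrictor pairs: (c2,r1) ✗  (c2,r3) ✗  (c2,r6) ✗  (c3,r1) ✗  (c3,r2) ✗  (c3,r4) ✓  (c3,r6) ✓  (c3,r7) ✗  (c6,r4) ✗  (c6,r7) ✗  (c6,r8) ✓
Counterexamples (restrictor pairs failing the scope): 8.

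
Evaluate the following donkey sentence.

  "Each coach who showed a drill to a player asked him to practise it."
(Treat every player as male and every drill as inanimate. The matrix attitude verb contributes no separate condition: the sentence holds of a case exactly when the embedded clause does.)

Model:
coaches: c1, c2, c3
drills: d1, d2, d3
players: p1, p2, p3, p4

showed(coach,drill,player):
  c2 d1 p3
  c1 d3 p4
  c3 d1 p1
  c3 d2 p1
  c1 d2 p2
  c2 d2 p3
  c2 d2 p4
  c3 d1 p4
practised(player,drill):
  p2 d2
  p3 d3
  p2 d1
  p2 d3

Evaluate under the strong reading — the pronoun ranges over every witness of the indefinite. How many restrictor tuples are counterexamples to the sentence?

7

"him" takes "a player" as antecedent and "it" takes "a drill"; both are donkey pronouns co-varying with the restrictor.
Strong reading: for every (c,d,p) with showed(c,d,p), practised(p,d).
Restrictor triples: (c1,d2,p2)→practised(p2,d2) ✓  (c1,d3,p4)→practised(p4,d3) ✗  (c2,d1,p3)→practised(p3,d1) ✗  (c2,d2,p3)→practised(p3,d2) ✗  (c2,d2,p4)→practised(p4,d2) ✗  (c3,d1,p1)→practised(p1,d1) ✗  (c3,d1,p4)→practised(p4,d1) ✗  (c3,d2,p1)→practised(p1,d2) ✗
Counterexamples (restrictor triples failing the scope): 7.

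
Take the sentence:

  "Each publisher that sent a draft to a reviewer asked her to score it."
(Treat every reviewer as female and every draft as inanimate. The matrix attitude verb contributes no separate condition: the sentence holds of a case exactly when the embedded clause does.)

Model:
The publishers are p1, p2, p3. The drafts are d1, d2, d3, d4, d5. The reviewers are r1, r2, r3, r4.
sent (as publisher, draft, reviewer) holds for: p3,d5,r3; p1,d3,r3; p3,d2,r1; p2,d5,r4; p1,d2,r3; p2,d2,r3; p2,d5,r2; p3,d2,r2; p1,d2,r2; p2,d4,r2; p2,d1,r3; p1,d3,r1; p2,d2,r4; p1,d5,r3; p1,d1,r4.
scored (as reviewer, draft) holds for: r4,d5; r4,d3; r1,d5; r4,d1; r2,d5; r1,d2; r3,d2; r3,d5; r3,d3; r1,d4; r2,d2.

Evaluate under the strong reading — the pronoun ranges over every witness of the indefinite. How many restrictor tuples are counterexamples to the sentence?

"her" takes "a reviewer" as antecedent and "it" takes "a draft"; both are donkey pronouns co-varying with the restrictor.
Strong reading: for every (p,d,r) with sent(p,d,r), scored(r,d).
Restrictor triples: (p1,d1,r4)→scored(r4,d1) ✓  (p1,d2,r2)→scored(r2,d2) ✓  (p1,d2,r3)→scored(r3,d2) ✓  (p1,d3,r1)→scored(r1,d3) ✗  (p1,d3,r3)→scored(r3,d3) ✓  (p1,d5,r3)→scored(r3,d5) ✓  (p2,d1,r3)→scored(r3,d1) ✗  (p2,d2,r3)→scored(r3,d2) ✓  (p2,d2,r4)→scored(r4,d2) ✗  (p2,d4,r2)→scored(r2,d4) ✗  (p2,d5,r2)→scored(r2,d5) ✓  (p2,d5,r4)→scored(r4,d5) ✓  (p3,d2,r1)→scored(r1,d2) ✓  (p3,d2,r2)→scored(r2,d2) ✓  (p3,d5,r3)→scored(r3,d5) ✓
Counterexamples (restrictor triples failing the scope): 4.

4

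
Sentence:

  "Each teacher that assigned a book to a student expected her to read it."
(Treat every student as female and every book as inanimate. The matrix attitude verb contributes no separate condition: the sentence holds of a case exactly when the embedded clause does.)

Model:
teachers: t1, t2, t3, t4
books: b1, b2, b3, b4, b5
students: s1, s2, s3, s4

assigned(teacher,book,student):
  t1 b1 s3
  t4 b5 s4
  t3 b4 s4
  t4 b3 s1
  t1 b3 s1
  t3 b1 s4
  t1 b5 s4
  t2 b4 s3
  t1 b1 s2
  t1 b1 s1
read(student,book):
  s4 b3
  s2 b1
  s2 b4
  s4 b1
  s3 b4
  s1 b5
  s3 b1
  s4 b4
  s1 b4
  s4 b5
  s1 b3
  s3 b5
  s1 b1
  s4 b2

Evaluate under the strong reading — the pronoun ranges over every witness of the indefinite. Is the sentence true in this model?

True

"her" takes "a student" as antecedent and "it" takes "a book"; both are donkey pronouns co-varying with the restrictor.
Strong reading: for every (t,b,s) with assigned(t,b,s), read(s,b).
Restrictor triples: (t1,b1,s1)→read(s1,b1) ✓  (t1,b1,s2)→read(s2,b1) ✓  (t1,b1,s3)→read(s3,b1) ✓  (t1,b3,s1)→read(s1,b3) ✓  (t1,b5,s4)→read(s4,b5) ✓  (t2,b4,s3)→read(s3,b4) ✓  (t3,b1,s4)→read(s4,b1) ✓  (t3,b4,s4)→read(s4,b4) ✓  (t4,b3,s1)→read(s1,b3) ✓  (t4,b5,s4)→read(s4,b5) ✓
Every restrictor triple satisfies the scope.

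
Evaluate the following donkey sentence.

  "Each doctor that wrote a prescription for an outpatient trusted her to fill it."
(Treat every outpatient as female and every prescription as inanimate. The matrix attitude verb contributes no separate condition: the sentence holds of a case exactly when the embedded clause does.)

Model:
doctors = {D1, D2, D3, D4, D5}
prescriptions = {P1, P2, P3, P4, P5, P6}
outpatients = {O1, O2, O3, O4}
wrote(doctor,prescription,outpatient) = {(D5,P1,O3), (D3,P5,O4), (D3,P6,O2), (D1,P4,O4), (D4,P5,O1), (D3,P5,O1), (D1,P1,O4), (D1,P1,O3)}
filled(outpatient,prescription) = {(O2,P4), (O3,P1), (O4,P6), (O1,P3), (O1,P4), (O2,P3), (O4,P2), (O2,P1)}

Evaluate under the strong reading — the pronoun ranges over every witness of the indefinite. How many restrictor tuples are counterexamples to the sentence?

"her" takes "an outpatient" as antecedent and "it" takes "a prescription"; both are donkey pronouns co-varying with the restrictor.
Strong reading: for every (d,p,o) with wrote(d,p,o), filled(o,p).
Restrictor triples: (D1,P1,O3)→filled(O3,P1) ✓  (D1,P1,O4)→filled(O4,P1) ✗  (D1,P4,O4)→filled(O4,P4) ✗  (D3,P5,O1)→filled(O1,P5) ✗  (D3,P5,O4)→filled(O4,P5) ✗  (D3,P6,O2)→filled(O2,P6) ✗  (D4,P5,O1)→filled(O1,P5) ✗  (D5,P1,O3)→filled(O3,P1) ✓
Counterexamples (restrictor triples failing the scope): 6.

6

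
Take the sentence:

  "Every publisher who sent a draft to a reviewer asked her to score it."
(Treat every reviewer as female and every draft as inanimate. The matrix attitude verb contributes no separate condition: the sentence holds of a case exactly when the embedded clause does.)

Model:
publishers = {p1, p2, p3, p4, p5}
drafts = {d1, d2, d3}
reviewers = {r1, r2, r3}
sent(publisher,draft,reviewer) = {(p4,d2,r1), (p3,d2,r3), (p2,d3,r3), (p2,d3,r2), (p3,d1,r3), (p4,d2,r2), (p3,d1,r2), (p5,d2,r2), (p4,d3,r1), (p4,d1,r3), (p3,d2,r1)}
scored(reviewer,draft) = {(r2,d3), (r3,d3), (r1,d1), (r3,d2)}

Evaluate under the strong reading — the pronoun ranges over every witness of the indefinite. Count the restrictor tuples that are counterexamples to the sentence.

"her" takes "a reviewer" as antecedent and "it" takes "a draft"; both are donkey pronouns co-varying with the restrictor.
Strong reading: for every (p,d,r) with sent(p,d,r), scored(r,d).
Restrictor triples: (p2,d3,r2)→scored(r2,d3) ✓  (p2,d3,r3)→scored(r3,d3) ✓  (p3,d1,r2)→scored(r2,d1) ✗  (p3,d1,r3)→scored(r3,d1) ✗  (p3,d2,r1)→scored(r1,d2) ✗  (p3,d2,r3)→scored(r3,d2) ✓  (p4,d1,r3)→scored(r3,d1) ✗  (p4,d2,r1)→scored(r1,d2) ✗  (p4,d2,r2)→scored(r2,d2) ✗  (p4,d3,r1)→scored(r1,d3) ✗  (p5,d2,r2)→scored(r2,d2) ✗
Counterexamples (restrictor triples failing the scope): 8.

8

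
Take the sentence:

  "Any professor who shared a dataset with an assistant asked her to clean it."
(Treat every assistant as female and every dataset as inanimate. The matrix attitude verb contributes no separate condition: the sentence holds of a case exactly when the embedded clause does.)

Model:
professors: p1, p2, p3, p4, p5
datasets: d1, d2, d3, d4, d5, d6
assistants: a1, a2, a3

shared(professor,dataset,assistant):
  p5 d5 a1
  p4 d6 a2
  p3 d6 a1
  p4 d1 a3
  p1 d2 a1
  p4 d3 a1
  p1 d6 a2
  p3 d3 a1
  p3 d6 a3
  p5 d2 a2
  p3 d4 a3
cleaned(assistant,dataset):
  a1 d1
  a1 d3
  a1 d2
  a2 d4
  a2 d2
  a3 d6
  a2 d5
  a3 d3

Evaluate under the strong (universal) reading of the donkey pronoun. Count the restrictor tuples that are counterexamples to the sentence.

"her" takes "an assistant" as antecedent and "it" takes "a dataset"; both are donkey pronouns co-varying with the restrictor.
Strong reading: for every (p,d,a) with shared(p,d,a), cleaned(a,d).
Restrictor triples: (p1,d2,a1)→cleaned(a1,d2) ✓  (p1,d6,a2)→cleaned(a2,d6) ✗  (p3,d3,a1)→cleaned(a1,d3) ✓  (p3,d4,a3)→cleaned(a3,d4) ✗  (p3,d6,a1)→cleaned(a1,d6) ✗  (p3,d6,a3)→cleaned(a3,d6) ✓  (p4,d1,a3)→cleaned(a3,d1) ✗  (p4,d3,a1)→cleaned(a1,d3) ✓  (p4,d6,a2)→cleaned(a2,d6) ✗  (p5,d2,a2)→cleaned(a2,d2) ✓  (p5,d5,a1)→cleaned(a1,d5) ✗
Counterexamples (restrictor triples failing the scope): 6.

6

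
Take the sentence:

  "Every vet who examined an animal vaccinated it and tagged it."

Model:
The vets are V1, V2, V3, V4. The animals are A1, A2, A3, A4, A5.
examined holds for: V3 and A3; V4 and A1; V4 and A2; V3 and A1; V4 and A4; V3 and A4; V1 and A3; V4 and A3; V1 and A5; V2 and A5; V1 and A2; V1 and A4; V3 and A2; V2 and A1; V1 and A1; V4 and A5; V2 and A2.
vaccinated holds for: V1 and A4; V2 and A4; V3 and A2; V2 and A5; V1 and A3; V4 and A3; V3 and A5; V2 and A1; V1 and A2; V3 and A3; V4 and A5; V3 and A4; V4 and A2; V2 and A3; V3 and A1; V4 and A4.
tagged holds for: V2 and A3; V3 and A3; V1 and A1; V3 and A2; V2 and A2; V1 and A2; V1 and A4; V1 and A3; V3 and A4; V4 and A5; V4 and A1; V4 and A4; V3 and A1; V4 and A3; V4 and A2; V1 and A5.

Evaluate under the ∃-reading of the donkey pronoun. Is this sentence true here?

False

"it" takes "an animal" as antecedent — a donkey pronoun bound across the clause boundary.
Weak reading: every vet v with some examined-animal has at least one examined-animal a such that vaccinated(v,a) ∧ tagged(v,a).
Per vet: V1:✓  V2:✗  V3:✓  V4:✓
V2 has no witness among its examined-animals.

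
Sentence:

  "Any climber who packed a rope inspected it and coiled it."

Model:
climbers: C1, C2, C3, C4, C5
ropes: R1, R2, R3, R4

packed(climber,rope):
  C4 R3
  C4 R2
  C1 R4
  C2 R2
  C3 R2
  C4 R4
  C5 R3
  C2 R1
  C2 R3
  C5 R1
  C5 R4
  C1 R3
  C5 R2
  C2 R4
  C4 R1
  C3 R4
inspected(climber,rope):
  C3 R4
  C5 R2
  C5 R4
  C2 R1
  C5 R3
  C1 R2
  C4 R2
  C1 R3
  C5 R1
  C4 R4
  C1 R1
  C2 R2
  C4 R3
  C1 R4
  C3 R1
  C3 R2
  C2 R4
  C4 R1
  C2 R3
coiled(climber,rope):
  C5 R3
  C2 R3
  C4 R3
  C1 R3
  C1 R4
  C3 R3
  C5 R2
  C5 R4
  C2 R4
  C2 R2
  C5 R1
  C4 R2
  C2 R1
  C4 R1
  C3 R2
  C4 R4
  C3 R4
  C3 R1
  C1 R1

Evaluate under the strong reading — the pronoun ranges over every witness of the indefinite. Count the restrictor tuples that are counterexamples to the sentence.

"it" takes "a rope" as antecedent — a donkey pronoun bound across the clause boundary.
Strong reading: for every (c,r) with packed(c,r), inspected(c,r) ∧ coiled(c,r).
Restrictor pairs: (C1,R3) ✓  (C1,R4) ✓  (C2,R1) ✓  (C2,R2) ✓  (C2,R3) ✓  (C2,R4) ✓  (C3,R2) ✓  (C3,R4) ✓  (C4,R1) ✓  (C4,R2) ✓  (C4,R3) ✓  (C4,R4) ✓  (C5,R1) ✓  (C5,R2) ✓  (C5,R3) ✓  (C5,R4) ✓
Counterexamples (restrictor pairs failing the scope): 0.

0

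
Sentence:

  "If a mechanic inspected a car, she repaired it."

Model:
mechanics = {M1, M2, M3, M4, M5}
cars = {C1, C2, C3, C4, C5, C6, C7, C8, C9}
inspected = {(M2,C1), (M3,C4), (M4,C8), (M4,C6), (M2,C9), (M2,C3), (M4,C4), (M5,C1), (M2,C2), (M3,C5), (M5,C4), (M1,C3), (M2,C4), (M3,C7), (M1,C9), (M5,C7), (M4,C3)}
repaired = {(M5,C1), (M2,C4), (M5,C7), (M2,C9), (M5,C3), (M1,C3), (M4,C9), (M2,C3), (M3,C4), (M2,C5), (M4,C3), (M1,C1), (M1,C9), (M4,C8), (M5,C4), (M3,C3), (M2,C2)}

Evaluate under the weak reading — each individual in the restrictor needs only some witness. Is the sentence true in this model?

True

"it" takes "a car" as antecedent — a donkey pronoun bound across the clause boundary.
Weak reading: every mechanic m with some inspected-car has at least one inspected-car c such that repaired(m,c).
Per mechanic: M1:✓  M2:✓  M3:✓  M4:✓  M5:✓
Every mechanic in the restrictor has a witness.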